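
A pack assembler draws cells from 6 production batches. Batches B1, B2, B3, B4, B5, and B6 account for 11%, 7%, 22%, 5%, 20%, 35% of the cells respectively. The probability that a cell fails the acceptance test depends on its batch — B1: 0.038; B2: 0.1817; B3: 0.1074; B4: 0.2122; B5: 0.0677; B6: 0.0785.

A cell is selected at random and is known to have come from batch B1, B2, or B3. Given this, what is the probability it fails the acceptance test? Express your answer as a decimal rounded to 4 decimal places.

P(F|S) ≈ 0.1013

Let S = {B1, B2, B3}.
P(S) = 0.11 + 0.07 + 0.22 = 0.4.
P(F ∩ S) = 0.038·0.11 + 0.1817·0.07 + 0.1074·0.22 = 0.00418 + 0.012719 + 0.023628 = 0.040527.
P(F | S) = 0.040527 / 0.4 = 0.101318…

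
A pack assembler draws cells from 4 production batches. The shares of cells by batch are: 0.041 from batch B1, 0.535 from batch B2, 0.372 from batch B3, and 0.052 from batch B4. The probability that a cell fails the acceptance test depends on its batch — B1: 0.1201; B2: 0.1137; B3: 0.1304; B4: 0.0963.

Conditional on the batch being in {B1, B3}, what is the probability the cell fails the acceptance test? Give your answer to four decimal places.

Let S = {B1, B3}.
P(S) = 0.041 + 0.372 = 0.413.
P(F ∩ S) = 0.1201·0.041 + 0.1304·0.372 = 0.0049241 + 0.0485088 = 0.0534329.
P(F | S) = 0.0534329 / 0.413 = 0.129377…

P(F|S) ≈ 0.1294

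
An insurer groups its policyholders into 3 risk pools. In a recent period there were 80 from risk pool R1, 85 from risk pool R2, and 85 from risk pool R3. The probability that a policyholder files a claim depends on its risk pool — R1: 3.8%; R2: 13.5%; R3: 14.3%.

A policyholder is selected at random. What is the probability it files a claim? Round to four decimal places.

Total: 80 + 85 + 85 = 250.
P(R1) = 80/250 = 0.32. P(R2) = 85/250 = 0.34. P(R3) = 85/250 = 0.34.
P(C) = P(C|R1)·P(R1) + P(C|R2)·P(R2) + P(C|R3)·P(R3)
      = 0.038·0.32 + 0.135·0.34 + 0.143·0.34
      = 0.01216 + 0.0459 + 0.04862 = 0.10668

0.1067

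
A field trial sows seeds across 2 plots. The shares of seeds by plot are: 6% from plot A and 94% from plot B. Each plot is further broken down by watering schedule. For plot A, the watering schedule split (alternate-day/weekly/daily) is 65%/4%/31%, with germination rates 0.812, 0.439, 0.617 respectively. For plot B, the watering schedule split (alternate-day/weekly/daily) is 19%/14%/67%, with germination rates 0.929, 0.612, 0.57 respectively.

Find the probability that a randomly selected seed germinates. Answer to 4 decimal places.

0.6496

P(G|A) = 0.65·0.812 + 0.04·0.439 + 0.31·0.617 = 0.5278 + 0.01756 + 0.19127 = 0.73663
P(G|B) = 0.19·0.929 + 0.14·0.612 + 0.67·0.57 = 0.17651 + 0.08568 + 0.3819 = 0.64409
Then overall,
P(G) = 0.06·0.73663 + 0.94·0.64409
      = 0.0441978 + 0.6054446 = 0.6496424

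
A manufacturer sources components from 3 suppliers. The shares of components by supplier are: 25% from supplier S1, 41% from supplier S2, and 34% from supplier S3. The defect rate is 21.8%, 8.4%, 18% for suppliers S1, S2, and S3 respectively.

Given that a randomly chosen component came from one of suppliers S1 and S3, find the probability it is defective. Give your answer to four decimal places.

Let S = {S1, S3}.
P(S) = 0.25 + 0.34 = 0.59.
P(D ∩ S) = 0.218·0.25 + 0.18·0.34 = 0.0545 + 0.0612 = 0.1157.
P(D | S) = 0.1157 / 0.59 = 0.196102…

0.1961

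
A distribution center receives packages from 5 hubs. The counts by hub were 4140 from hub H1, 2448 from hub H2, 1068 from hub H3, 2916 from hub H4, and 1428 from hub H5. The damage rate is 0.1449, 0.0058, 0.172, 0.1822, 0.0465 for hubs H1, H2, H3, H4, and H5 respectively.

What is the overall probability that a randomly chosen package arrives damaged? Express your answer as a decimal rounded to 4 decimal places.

Total: 4140 + 2448 + 1068 + 2916 + 1428 = 12000.
P(H1) = 4140/12000 = 0.345. P(H2) = 2448/12000 = 0.204. P(H3) = 1068/12000 = 0.089. P(H4) = 2916/12000 = 0.243. P(H5) = 1428/12000 = 0.119.
P(D) = P(D|H1)·P(H1) + P(D|H2)·P(H2) + P(D|H3)·P(H3) + P(D|H4)·P(H4) + P(D|H5)·P(H5)
      = 0.1449·0.345 + 0.0058·0.204 + 0.172·0.089 + 0.1822·0.243 + 0.0465·0.119
      = 0.0499905 + 0.0011832 + 0.015308 + 0.0442746 + 0.0055335 = 0.1162898

0.1163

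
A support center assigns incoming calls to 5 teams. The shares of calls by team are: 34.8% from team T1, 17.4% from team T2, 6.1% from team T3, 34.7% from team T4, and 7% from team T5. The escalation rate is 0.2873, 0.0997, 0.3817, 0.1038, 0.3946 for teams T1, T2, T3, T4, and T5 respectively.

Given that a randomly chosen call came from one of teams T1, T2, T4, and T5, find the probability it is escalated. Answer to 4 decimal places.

P(E|S) ≈ 0.1927

Let S = {T1, T2, T4, T5}.
P(S) = 0.348 + 0.174 + 0.347 + 0.07 = 0.939.
P(E ∩ S) = 0.2873·0.348 + 0.0997·0.174 + 0.1038·0.347 + 0.3946·0.07 = 0.0999804 + 0.0173478 + 0.0360186 + 0.027622 = 0.1809688.
P(E | S) = 0.1809688 / 0.939 = 0.192725…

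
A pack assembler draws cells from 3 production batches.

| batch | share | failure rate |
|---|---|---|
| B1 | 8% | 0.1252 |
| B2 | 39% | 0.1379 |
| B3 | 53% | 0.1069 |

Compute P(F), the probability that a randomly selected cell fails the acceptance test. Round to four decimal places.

P(F) ≈ 0.1205

By the law of total probability,
P(F) = P(F|B1)·P(B1) + P(F|B2)·P(B2) + P(F|B3)·P(B3)
      = 0.1252·0.08 + 0.1379·0.39 + 0.1069·0.53
      = 0.010016 + 0.053781 + 0.056657 = 0.120454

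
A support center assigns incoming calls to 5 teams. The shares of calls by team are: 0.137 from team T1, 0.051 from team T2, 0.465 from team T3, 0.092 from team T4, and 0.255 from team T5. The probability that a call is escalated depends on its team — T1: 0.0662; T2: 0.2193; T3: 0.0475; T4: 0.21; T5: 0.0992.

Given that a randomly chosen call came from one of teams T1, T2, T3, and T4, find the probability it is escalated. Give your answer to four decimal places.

0.0828

Let S = {T1, T2, T3, T4}.
P(S) = 0.137 + 0.051 + 0.465 + 0.092 = 0.745.
P(E ∩ S) = 0.0662·0.137 + 0.2193·0.051 + 0.0475·0.465 + 0.21·0.092 = 0.0090694 + 0.0111843 + 0.0220875 + 0.01932 = 0.0616612.
P(E | S) = 0.0616612 / 0.745 = 0.082767…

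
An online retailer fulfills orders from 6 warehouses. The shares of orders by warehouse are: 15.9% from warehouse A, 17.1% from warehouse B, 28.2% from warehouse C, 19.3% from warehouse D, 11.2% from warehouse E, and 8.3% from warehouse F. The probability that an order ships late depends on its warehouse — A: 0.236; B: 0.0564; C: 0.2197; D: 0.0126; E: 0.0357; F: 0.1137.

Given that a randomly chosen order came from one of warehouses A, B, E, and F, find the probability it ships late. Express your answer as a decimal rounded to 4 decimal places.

Let S = {A, B, E, F}.
P(S) = 0.159 + 0.171 + 0.112 + 0.083 = 0.525.
P(L ∩ S) = 0.236·0.159 + 0.0564·0.171 + 0.0357·0.112 + 0.1137·0.083 = 0.037524 + 0.0096444 + 0.0039984 + 0.0094371 = 0.0606039.
P(L | S) = 0.0606039 / 0.525 = 0.115436…

0.1154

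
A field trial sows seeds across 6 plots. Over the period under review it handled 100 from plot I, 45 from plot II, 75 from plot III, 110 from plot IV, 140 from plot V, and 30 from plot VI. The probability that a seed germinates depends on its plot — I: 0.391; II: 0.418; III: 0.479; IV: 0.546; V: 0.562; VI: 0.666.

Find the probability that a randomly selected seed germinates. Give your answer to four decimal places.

Total: 100 + 45 + 75 + 110 + 140 + 30 = 500.
P(I) = 100/500 = 0.2. P(II) = 45/500 = 0.09. P(III) = 75/500 = 0.15. P(IV) = 110/500 = 0.22. P(V) = 140/500 = 0.28. P(VI) = 30/500 = 0.06.
By the law of total probability,
P(G) = P(G|I)·P(I) + P(G|II)·P(II) + P(G|III)·P(III) + P(G|IV)·P(IV) + P(G|V)·P(V) + P(G|VI)·P(VI)
      = 0.391·0.2 + 0.418·0.09 + 0.479·0.15 + 0.546·0.22 + 0.562·0.28 + 0.666·0.06
      = 0.0782 + 0.03762 + 0.07185 + 0.12012 + 0.15736 + 0.03996 = 0.50511

P(G) ≈ 0.5051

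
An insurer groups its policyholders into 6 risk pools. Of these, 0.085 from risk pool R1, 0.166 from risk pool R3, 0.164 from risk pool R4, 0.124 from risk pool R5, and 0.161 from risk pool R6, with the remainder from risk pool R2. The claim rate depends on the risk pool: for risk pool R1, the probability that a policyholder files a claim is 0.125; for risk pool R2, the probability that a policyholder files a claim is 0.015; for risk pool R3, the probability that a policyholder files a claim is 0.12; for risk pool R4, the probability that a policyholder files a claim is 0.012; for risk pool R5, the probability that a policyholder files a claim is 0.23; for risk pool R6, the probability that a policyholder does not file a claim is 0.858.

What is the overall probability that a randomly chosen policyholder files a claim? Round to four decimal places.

P(R2) = 1 − (0.085 + 0.166 + 0.164 + 0.124 + 0.161) = 0.3.
P(C|R6) = 1 − 0.858 = 0.142.
P(C) = P(C|R1)·P(R1) + P(C|R2)·P(R2) + P(C|R3)·P(R3) + P(C|R4)·P(R4) + P(C|R5)·P(R5) + P(C|R6)·P(R6)
      = 0.125·0.085 + 0.015·0.3 + 0.12·0.166 + 0.012·0.164 + 0.23·0.124 + 0.142·0.161
      = 0.010625 + 0.0045 + 0.01992 + 0.001968 + 0.02852 + 0.022862 = 0.088395

P(C) ≈ 0.0884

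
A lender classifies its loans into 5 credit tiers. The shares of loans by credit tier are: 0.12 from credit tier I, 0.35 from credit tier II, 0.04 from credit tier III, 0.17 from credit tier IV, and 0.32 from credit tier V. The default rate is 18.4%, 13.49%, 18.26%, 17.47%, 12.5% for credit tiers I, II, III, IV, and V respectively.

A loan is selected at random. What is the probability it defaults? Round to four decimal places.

P(D) ≈ 0.1463

By the law of total probability,
P(D) = P(D|I)·P(I) + P(D|II)·P(II) + P(D|III)·P(III) + P(D|IV)·P(IV) + P(D|V)·P(V)
      = 0.184·0.12 + 0.1349·0.35 + 0.1826·0.04 + 0.1747·0.17 + 0.125·0.32
      = 0.02208 + 0.047215 + 0.007304 + 0.029699 + 0.04 = 0.146298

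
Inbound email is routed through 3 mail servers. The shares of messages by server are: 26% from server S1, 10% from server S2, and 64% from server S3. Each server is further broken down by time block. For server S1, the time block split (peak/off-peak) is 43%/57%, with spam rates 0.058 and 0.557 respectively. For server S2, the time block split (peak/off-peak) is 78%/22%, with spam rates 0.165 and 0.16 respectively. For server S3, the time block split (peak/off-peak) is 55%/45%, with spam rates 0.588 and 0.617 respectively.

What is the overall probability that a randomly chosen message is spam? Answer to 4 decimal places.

P(S|S1) = 0.43·0.058 + 0.57·0.557 = 0.02494 + 0.31749 = 0.34243
P(S|S2) = 0.78·0.165 + 0.22·0.16 = 0.1287 + 0.0352 = 0.1639
P(S|S3) = 0.55·0.588 + 0.45·0.617 = 0.3234 + 0.27765 = 0.60105
By total probability over the outer partition,
P(S) = 0.26·0.34243 + 0.1·0.1639 + 0.64·0.60105
      = 0.0890318 + 0.01639 + 0.384672 = 0.4900938

P(S) ≈ 0.4901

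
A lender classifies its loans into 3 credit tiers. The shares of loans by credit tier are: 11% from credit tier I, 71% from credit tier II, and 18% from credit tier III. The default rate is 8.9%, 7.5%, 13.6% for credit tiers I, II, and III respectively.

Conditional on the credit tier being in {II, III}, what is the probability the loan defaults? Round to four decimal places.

Let S = {II, III}.
P(S) = 0.71 + 0.18 = 0.89.
P(D ∩ S) = 0.075·0.71 + 0.136·0.18 = 0.05325 + 0.02448 = 0.07773.
P(D | S) = 0.07773 / 0.89 = 0.087337…

P(D|S) ≈ 0.0873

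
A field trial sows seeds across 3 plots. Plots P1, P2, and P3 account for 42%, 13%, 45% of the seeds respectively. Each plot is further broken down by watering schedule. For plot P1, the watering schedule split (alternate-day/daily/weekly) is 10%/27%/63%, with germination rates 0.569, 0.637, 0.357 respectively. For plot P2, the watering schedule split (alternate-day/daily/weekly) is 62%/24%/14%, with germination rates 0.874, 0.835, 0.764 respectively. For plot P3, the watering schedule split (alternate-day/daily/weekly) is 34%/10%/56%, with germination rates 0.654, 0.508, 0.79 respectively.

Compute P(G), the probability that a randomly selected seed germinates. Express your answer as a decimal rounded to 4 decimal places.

0.6230

P(G|P1) = 0.1·0.569 + 0.27·0.637 + 0.63·0.357 = 0.0569 + 0.17199 + 0.22491 = 0.4538
P(G|P2) = 0.62·0.874 + 0.24·0.835 + 0.14·0.764 = 0.54188 + 0.2004 + 0.10696 = 0.84924
P(G|P3) = 0.34·0.654 + 0.1·0.508 + 0.56·0.79 = 0.22236 + 0.0508 + 0.4424 = 0.71556
Then overall,
P(G) = 0.42·0.4538 + 0.13·0.84924 + 0.45·0.71556
      = 0.190596 + 0.1104012 + 0.322002 = 0.6229992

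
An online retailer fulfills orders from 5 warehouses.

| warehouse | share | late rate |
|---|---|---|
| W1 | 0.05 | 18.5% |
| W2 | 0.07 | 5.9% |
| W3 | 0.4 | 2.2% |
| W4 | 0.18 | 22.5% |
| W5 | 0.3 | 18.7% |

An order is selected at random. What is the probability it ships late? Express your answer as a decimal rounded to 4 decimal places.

By the law of total probability,
P(L) = P(L|W1)·P(W1) + P(L|W2)·P(W2) + P(L|W3)·P(W3) + P(L|W4)·P(W4) + P(L|W5)·P(W5)
      = 0.185·0.05 + 0.059·0.07 + 0.022·0.4 + 0.225·0.18 + 0.187·0.3
      = 0.00925 + 0.00413 + 0.0088 + 0.0405 + 0.0561 = 0.11878

0.1188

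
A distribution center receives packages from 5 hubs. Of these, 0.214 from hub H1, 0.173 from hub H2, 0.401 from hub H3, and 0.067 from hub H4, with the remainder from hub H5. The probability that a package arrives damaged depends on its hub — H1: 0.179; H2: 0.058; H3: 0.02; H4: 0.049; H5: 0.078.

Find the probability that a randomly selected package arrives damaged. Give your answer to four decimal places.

P(H5) = 1 − (0.214 + 0.173 + 0.401 + 0.067) = 0.145.
By the law of total probability,
P(D) = P(D|H1)·P(H1) + P(D|H2)·P(H2) + P(D|H3)·P(H3) + P(D|H4)·P(H4) + P(D|H5)·P(H5)
      = 0.179·0.214 + 0.058·0.173 + 0.02·0.401 + 0.049·0.067 + 0.078·0.145
      = 0.038306 + 0.010034 + 0.00802 + 0.003283 + 0.01131 = 0.070953

P(D) ≈ 0.0710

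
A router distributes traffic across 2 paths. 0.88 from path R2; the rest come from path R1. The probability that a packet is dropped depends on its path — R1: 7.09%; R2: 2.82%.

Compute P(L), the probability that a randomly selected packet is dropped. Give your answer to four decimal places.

P(R1) = 1 − (0.88) = 0.12.
Using total probability over the partition,
P(L) = P(L|R1)·P(R1) + P(L|R2)·P(R2)
      = 0.0709·0.12 + 0.0282·0.88
      = 0.008508 + 0.024816 = 0.033324

P(L) ≈ 0.0333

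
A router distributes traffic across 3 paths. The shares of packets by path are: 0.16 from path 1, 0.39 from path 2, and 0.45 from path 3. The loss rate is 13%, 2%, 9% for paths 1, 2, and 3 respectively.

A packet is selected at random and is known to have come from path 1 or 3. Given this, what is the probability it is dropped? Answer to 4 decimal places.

Let S = {1, 3}.
P(S) = 0.16 + 0.45 = 0.61.
P(L ∩ S) = 0.13·0.16 + 0.09·0.45 = 0.0208 + 0.0405 = 0.0613.
P(L | S) = 0.0613 / 0.61 = 0.100492…

P(L|S) ≈ 0.1005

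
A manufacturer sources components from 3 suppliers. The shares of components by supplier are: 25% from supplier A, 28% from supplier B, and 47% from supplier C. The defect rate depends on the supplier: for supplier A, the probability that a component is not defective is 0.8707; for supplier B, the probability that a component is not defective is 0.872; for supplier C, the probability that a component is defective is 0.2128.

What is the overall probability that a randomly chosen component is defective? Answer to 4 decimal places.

P(D) ≈ 0.1682

P(D|A) = 1 − 0.8707 = 0.1293.
P(D|B) = 1 − 0.872 = 0.128.
By the law of total probability,
P(D) = P(D|A)·P(A) + P(D|B)·P(B) + P(D|C)·P(C)
      = 0.1293·0.25 + 0.128·0.28 + 0.2128·0.47
      = 0.032325 + 0.03584 + 0.100016 = 0.168181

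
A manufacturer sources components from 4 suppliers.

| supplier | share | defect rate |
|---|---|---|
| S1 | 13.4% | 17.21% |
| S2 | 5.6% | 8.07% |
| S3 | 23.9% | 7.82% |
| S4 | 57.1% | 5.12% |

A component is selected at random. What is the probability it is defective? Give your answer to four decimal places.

Summing over the partition,
P(D) = P(D|S1)·P(S1) + P(D|S2)·P(S2) + P(D|S3)·P(S3) + P(D|S4)·P(S4)
      = 0.1721·0.134 + 0.0807·0.056 + 0.0782·0.239 + 0.0512·0.571
      = 0.0230614 + 0.0045192 + 0.0186898 + 0.0292352 = 0.0755056

P(D) ≈ 0.0755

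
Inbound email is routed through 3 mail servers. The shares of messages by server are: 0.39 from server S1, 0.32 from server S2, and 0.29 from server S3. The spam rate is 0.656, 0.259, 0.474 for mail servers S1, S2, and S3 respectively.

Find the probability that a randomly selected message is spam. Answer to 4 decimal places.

Summing over the partition,
P(S) = P(S|S1)·P(S1) + P(S|S2)·P(S2) + P(S|S3)·P(S3)
      = 0.656·0.39 + 0.259·0.32 + 0.474·0.29
      = 0.25584 + 0.08288 + 0.13746 = 0.47618

0.4762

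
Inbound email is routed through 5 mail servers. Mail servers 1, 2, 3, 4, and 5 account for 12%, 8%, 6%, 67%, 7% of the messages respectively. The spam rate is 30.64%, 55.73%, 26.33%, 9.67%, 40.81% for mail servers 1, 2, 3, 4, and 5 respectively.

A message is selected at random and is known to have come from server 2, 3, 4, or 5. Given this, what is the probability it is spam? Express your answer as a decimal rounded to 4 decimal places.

Let J = {2, 3, 4, 5}.
P(J) = 0.08 + 0.06 + 0.67 + 0.07 = 0.88.
P(S ∩ J) = 0.5573·0.08 + 0.2633·0.06 + 0.0967·0.67 + 0.4081·0.07 = 0.044584 + 0.015798 + 0.064789 + 0.028567 = 0.153738.
P(S | J) = 0.153738 / 0.88 = 0.174702…

0.1747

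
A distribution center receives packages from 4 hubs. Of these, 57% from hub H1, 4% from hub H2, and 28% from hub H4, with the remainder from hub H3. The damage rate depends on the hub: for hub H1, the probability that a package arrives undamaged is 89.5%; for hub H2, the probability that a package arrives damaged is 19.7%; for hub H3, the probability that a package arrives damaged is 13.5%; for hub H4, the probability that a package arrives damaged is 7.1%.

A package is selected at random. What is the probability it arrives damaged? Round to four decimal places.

P(H3) = 1 − (0.57 + 0.04 + 0.28) = 0.11.
P(D|H1) = 1 − 0.895 = 0.105.
P(D) = P(D|H1)·P(H1) + P(D|H2)·P(H2) + P(D|H3)·P(H3) + P(D|H4)·P(H4)
      = 0.105·0.57 + 0.197·0.04 + 0.135·0.11 + 0.071·0.28
      = 0.05985 + 0.00788 + 0.01485 + 0.01988 = 0.10246

P(D) ≈ 0.1025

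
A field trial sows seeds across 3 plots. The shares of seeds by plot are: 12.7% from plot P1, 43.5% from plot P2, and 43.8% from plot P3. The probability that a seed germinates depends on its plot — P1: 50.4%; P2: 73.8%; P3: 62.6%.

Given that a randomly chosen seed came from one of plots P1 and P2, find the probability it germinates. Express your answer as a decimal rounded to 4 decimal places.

P(G|S) ≈ 0.6851

Let S = {P1, P2}.
P(S) = 0.127 + 0.435 = 0.562.
P(G ∩ S) = 0.504·0.127 + 0.738·0.435 = 0.064008 + 0.32103 = 0.385038.
P(G | S) = 0.385038 / 0.562 = 0.685121…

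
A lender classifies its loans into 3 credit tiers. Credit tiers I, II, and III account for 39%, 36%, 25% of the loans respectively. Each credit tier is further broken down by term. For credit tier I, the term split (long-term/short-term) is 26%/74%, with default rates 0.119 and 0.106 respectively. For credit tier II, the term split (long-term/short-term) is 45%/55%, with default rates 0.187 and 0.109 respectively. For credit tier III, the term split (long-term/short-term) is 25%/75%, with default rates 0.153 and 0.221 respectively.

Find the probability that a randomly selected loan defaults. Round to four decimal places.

P(D) ≈ 0.1455

P(D|I) = 0.26·0.119 + 0.74·0.106 = 0.03094 + 0.07844 = 0.10938
P(D|II) = 0.45·0.187 + 0.55·0.109 = 0.08415 + 0.05995 = 0.1441
P(D|III) = 0.25·0.153 + 0.75·0.221 = 0.03825 + 0.16575 = 0.204
Then overall,
P(D) = 0.39·0.10938 + 0.36·0.1441 + 0.25·0.204
      = 0.0426582 + 0.051876 + 0.051 = 0.1455342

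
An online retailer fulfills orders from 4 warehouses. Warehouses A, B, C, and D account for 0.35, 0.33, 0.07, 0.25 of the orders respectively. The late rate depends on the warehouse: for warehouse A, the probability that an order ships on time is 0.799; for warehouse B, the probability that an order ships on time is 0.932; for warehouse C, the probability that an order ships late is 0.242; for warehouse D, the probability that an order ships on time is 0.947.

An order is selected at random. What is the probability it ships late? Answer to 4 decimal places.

P(L|A) = 1 − 0.799 = 0.201.
P(L|B) = 1 − 0.932 = 0.068.
P(L|D) = 1 − 0.947 = 0.053.
P(L) = P(L|A)·P(A) + P(L|B)·P(B) + P(L|C)·P(C) + P(L|D)·P(D)
      = 0.201·0.35 + 0.068·0.33 + 0.242·0.07 + 0.053·0.25
      = 0.07035 + 0.02244 + 0.01694 + 0.01325 = 0.12298

0.1230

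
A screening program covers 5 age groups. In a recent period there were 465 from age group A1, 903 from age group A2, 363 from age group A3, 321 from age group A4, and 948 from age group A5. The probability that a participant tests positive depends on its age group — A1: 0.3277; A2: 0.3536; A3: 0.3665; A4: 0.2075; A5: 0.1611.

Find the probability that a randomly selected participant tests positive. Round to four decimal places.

Total: 465 + 903 + 363 + 321 + 948 = 3000.
P(A1) = 465/3000 = 0.155. P(A2) = 903/3000 = 0.301. P(A3) = 363/3000 = 0.121. P(A4) = 321/3000 = 0.107. P(A5) = 948/3000 = 0.316.
By the law of total probability,
P(T) = P(T|A1)·P(A1) + P(T|A2)·P(A2) + P(T|A3)·P(A3) + P(T|A4)·P(A4) + P(T|A5)·P(A5)
      = 0.3277·0.155 + 0.3536·0.301 + 0.3665·0.121 + 0.2075·0.107 + 0.1611·0.316
      = 0.0507935 + 0.1064336 + 0.0443465 + 0.0222025 + 0.0509076 = 0.2746837

P(T) ≈ 0.2747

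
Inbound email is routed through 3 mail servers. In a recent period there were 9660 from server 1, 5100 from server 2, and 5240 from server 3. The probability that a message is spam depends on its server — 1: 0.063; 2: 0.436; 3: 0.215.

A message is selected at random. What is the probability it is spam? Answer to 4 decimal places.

0.1979

Total: 9660 + 5100 + 5240 = 20000.
P(1) = 9660/20000 = 0.483. P(2) = 5100/20000 = 0.255. P(3) = 5240/20000 = 0.262.
Using total probability over the partition,
P(S) = P(S|1)·P(1) + P(S|2)·P(2) + P(S|3)·P(3)
      = 0.063·0.483 + 0.436·0.255 + 0.215·0.262
      = 0.030429 + 0.11118 + 0.05633 = 0.197939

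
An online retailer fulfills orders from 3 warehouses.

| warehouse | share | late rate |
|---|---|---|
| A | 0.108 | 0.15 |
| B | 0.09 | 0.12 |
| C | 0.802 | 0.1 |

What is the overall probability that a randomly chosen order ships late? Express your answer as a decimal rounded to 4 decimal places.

P(L) = P(L|A)·P(A) + P(L|B)·P(B) + P(L|C)·P(C)
      = 0.15·0.108 + 0.12·0.09 + 0.1·0.802
      = 0.0162 + 0.0108 + 0.0802 = 0.1072

P(L) ≈ 0.1072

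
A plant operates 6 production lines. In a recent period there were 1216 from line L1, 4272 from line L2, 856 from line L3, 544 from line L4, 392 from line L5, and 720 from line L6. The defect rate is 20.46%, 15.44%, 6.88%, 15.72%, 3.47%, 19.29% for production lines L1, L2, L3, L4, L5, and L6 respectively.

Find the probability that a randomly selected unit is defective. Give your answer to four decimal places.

Total: 1216 + 4272 + 856 + 544 + 392 + 720 = 8000.
P(L1) = 1216/8000 = 0.152. P(L2) = 4272/8000 = 0.534. P(L3) = 856/8000 = 0.107. P(L4) = 544/8000 = 0.068. P(L5) = 392/8000 = 0.049. P(L6) = 720/8000 = 0.09.
P(D) = P(D|L1)·P(L1) + P(D|L2)·P(L2) + P(D|L3)·P(L3) + P(D|L4)·P(L4) + P(D|L5)·P(L5) + P(D|L6)·P(L6)
      = 0.2046·0.152 + 0.1544·0.534 + 0.0688·0.107 + 0.1572·0.068 + 0.0347·0.049 + 0.1929·0.09
      = 0.0310992 + 0.0824496 + 0.0073616 + 0.0106896 + 0.0017003 + 0.017361 = 0.1506613

P(D) ≈ 0.1507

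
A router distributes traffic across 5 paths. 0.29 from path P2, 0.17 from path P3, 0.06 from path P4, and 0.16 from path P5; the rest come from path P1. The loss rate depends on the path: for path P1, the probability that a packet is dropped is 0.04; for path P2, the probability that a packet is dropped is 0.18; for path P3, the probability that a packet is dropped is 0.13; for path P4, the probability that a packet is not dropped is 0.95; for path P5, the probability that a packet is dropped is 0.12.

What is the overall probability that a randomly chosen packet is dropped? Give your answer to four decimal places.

P(P1) = 1 − (0.29 + 0.17 + 0.06 + 0.16) = 0.32.
P(L|P4) = 1 − 0.95 = 0.05.
P(L) = P(L|P1)·P(P1) + P(L|P2)·P(P2) + P(L|P3)·P(P3) + P(L|P4)·P(P4) + P(L|P5)·P(P5)
      = 0.04·0.32 + 0.18·0.29 + 0.13·0.17 + 0.05·0.06 + 0.12·0.16
      = 0.0128 + 0.0522 + 0.0221 + 0.003 + 0.0192 = 0.1093

0.1093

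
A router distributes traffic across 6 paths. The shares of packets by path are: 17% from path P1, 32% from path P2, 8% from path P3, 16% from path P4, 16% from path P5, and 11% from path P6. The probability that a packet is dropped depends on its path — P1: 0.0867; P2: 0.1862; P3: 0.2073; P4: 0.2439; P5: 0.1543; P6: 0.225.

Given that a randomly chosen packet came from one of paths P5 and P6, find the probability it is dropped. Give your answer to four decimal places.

P(L|S) ≈ 0.1831

Let S = {P5, P6}.
P(S) = 0.16 + 0.11 = 0.27.
P(L ∩ S) = 0.1543·0.16 + 0.225·0.11 = 0.024688 + 0.02475 = 0.049438.
P(L | S) = 0.049438 / 0.27 = 0.183104…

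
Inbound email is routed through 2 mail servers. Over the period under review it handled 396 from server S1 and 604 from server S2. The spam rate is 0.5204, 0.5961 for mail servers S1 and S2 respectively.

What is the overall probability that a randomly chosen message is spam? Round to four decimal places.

Total: 396 + 604 = 1000.
P(S1) = 396/1000 = 0.396. P(S2) = 604/1000 = 0.604.
Using total probability over the partition,
P(S) = P(S|S1)·P(S1) + P(S|S2)·P(S2)
      = 0.5204·0.396 + 0.5961·0.604
      = 0.2060784 + 0.3600444 = 0.5661228

0.5661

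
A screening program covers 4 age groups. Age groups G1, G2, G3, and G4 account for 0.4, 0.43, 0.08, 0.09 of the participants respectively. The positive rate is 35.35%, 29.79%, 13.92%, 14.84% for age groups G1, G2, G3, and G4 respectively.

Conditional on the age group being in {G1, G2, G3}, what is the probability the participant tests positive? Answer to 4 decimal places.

P(T|S) ≈ 0.3084

Let S = {G1, G2, G3}.
P(S) = 0.4 + 0.43 + 0.08 = 0.91.
P(T ∩ S) = 0.3535·0.4 + 0.2979·0.43 + 0.1392·0.08 = 0.1414 + 0.128097 + 0.011136 = 0.280633.
P(T | S) = 0.280633 / 0.91 = 0.308388…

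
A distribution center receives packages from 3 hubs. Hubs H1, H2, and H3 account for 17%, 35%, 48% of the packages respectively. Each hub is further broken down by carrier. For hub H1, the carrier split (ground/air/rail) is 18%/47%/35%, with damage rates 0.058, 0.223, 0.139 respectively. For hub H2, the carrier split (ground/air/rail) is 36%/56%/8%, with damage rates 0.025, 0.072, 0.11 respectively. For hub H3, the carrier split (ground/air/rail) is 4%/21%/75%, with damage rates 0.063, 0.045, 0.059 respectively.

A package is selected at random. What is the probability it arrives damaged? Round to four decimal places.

0.0752

P(D|H1) = 0.18·0.058 + 0.47·0.223 + 0.35·0.139 = 0.01044 + 0.10481 + 0.04865 = 0.1639
P(D|H2) = 0.36·0.025 + 0.56·0.072 + 0.08·0.11 = 0.009 + 0.04032 + 0.0088 = 0.05812
P(D|H3) = 0.04·0.063 + 0.21·0.045 + 0.75·0.059 = 0.00252 + 0.00945 + 0.04425 = 0.05622
By total probability over the outer partition,
P(D) = 0.17·0.1639 + 0.35·0.05812 + 0.48·0.05622
      = 0.027863 + 0.020342 + 0.0269856 = 0.0751906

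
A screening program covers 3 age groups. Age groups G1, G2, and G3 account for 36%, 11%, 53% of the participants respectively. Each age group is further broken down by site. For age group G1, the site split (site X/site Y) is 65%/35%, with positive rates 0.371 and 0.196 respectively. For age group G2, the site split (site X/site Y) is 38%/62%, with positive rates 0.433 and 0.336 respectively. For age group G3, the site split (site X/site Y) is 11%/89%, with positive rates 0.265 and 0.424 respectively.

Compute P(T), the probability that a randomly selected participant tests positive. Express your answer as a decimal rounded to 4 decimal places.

P(T|G1) = 0.65·0.371 + 0.35·0.196 = 0.24115 + 0.0686 = 0.30975
P(T|G2) = 0.38·0.433 + 0.62·0.336 = 0.16454 + 0.20832 = 0.37286
P(T|G3) = 0.11·0.265 + 0.89·0.424 = 0.02915 + 0.37736 = 0.40651
By total probability over the outer partition,
P(T) = 0.36·0.30975 + 0.11·0.37286 + 0.53·0.40651
      = 0.11151 + 0.0410146 + 0.2154503 = 0.3679749

P(T) ≈ 0.3680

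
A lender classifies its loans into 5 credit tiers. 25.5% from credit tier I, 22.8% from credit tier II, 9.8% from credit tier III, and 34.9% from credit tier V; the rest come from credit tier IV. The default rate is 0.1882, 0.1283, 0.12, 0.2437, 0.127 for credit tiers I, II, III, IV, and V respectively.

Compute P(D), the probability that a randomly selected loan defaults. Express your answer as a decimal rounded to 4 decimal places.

0.1504

P(IV) = 1 − (0.255 + 0.228 + 0.098 + 0.349) = 0.07.
P(D) = P(D|I)·P(I) + P(D|II)·P(II) + P(D|III)·P(III) + P(D|IV)·P(IV) + P(D|V)·P(V)
      = 0.1882·0.255 + 0.1283·0.228 + 0.12·0.098 + 0.2437·0.07 + 0.127·0.349
      = 0.047991 + 0.0292524 + 0.01176 + 0.017059 + 0.044323 = 0.1503854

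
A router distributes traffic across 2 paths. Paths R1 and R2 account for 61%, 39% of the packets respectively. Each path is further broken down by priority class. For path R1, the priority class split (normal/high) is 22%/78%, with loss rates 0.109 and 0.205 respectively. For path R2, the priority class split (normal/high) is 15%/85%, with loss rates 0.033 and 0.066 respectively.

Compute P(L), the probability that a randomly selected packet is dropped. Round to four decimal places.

P(L) ≈ 0.1360

P(L|R1) = 0.22·0.109 + 0.78·0.205 = 0.02398 + 0.1599 = 0.18388
P(L|R2) = 0.15·0.033 + 0.85·0.066 = 0.00495 + 0.0561 = 0.06105
Then overall,
P(L) = 0.61·0.18388 + 0.39·0.06105
      = 0.1121668 + 0.0238095 = 0.1359763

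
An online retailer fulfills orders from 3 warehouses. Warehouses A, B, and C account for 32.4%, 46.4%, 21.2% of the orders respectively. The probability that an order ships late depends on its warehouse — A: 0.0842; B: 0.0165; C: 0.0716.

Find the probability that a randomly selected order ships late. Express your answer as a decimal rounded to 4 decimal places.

P(L) ≈ 0.0501

Using total probability over the partition,
P(L) = P(L|A)·P(A) + P(L|B)·P(B) + P(L|C)·P(C)
      = 0.0842·0.324 + 0.0165·0.464 + 0.0716·0.212
      = 0.0272808 + 0.007656 + 0.0151792 = 0.050116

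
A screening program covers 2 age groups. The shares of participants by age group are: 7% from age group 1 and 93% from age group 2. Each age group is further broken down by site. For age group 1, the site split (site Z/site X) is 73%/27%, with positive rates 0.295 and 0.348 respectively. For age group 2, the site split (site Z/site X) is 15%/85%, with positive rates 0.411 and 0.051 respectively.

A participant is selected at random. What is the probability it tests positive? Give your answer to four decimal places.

P(T|1) = 0.73·0.295 + 0.27·0.348 = 0.21535 + 0.09396 = 0.30931
P(T|2) = 0.15·0.411 + 0.85·0.051 = 0.06165 + 0.04335 = 0.105
By total probability over the outer partition,
P(T) = 0.07·0.30931 + 0.93·0.105
      = 0.0216517 + 0.09765 = 0.1193017

0.1193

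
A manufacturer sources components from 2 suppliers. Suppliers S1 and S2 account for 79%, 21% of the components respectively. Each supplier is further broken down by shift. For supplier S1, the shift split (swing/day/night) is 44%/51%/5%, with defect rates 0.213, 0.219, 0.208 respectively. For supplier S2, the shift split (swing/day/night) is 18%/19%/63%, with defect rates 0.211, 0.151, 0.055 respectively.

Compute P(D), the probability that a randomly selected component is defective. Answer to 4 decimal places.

P(D|S1) = 0.44·0.213 + 0.51·0.219 + 0.05·0.208 = 0.09372 + 0.11169 + 0.0104 = 0.21581
P(D|S2) = 0.18·0.211 + 0.19·0.151 + 0.63·0.055 = 0.03798 + 0.02869 + 0.03465 = 0.10132
Then overall,
P(D) = 0.79·0.21581 + 0.21·0.10132
      = 0.1704899 + 0.0212772 = 0.1917671

P(D) ≈ 0.1918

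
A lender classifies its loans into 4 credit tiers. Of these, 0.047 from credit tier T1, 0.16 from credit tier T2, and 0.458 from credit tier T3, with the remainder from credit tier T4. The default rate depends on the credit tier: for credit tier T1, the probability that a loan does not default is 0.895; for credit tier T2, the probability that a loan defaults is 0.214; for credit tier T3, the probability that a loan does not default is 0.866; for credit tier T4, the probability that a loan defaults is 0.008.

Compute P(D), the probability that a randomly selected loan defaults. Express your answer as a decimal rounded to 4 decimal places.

P(T4) = 1 − (0.047 + 0.16 + 0.458) = 0.335.
P(D|T1) = 1 − 0.895 = 0.105.
P(D|T3) = 1 − 0.866 = 0.134.
Summing over the partition,
P(D) = P(D|T1)·P(T1) + P(D|T2)·P(T2) + P(D|T3)·P(T3) + P(D|T4)·P(T4)
      = 0.105·0.047 + 0.214·0.16 + 0.134·0.458 + 0.008·0.335
      = 0.004935 + 0.03424 + 0.061372 + 0.00268 = 0.103227

0.1032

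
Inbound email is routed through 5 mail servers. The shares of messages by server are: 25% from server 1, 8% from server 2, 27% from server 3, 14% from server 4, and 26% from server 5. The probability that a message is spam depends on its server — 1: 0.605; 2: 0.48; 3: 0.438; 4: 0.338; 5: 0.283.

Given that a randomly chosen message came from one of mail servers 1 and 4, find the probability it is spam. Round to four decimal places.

Let J = {1, 4}.
P(J) = 0.25 + 0.14 = 0.39.
P(S ∩ J) = 0.605·0.25 + 0.338·0.14 = 0.15125 + 0.04732 = 0.19857.
P(S | J) = 0.19857 / 0.39 = 0.509154…

P(S|J) ≈ 0.5092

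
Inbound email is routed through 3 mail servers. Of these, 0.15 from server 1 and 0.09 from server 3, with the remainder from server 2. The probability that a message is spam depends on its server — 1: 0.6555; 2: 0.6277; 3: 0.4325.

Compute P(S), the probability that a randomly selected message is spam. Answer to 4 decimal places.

P(2) = 1 − (0.15 + 0.09) = 0.76.
Using total probability over the partition,
P(S) = P(S|1)·P(1) + P(S|2)·P(2) + P(S|3)·P(3)
      = 0.6555·0.15 + 0.6277·0.76 + 0.4325·0.09
      = 0.098325 + 0.477052 + 0.038925 = 0.614302

P(S) ≈ 0.6143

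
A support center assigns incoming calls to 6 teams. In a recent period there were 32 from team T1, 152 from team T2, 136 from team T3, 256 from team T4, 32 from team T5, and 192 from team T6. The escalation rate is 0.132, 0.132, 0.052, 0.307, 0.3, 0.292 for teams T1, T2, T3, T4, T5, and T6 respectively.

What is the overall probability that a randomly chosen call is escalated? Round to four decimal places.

Total: 32 + 152 + 136 + 256 + 32 + 192 = 800.
P(T1) = 32/800 = 0.04. P(T2) = 152/800 = 0.19. P(T3) = 136/800 = 0.17. P(T4) = 256/800 = 0.32. P(T5) = 32/800 = 0.04. P(T6) = 192/800 = 0.24.
Using total probability over the partition,
P(E) = P(E|T1)·P(T1) + P(E|T2)·P(T2) + P(E|T3)·P(T3) + P(E|T4)·P(T4) + P(E|T5)·P(T5) + P(E|T6)·P(T6)
      = 0.132·0.04 + 0.132·0.19 + 0.052·0.17 + 0.307·0.32 + 0.3·0.04 + 0.292·0.24
      = 0.00528 + 0.02508 + 0.00884 + 0.09824 + 0.012 + 0.07008 = 0.21952

P(E) ≈ 0.2195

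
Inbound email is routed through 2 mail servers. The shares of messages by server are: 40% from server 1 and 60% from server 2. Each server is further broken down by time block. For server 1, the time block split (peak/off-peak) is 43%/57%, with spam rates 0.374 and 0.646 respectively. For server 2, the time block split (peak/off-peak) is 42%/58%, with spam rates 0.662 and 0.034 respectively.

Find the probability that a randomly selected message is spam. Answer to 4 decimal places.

0.3903

P(S|1) = 0.43·0.374 + 0.57·0.646 = 0.16082 + 0.36822 = 0.52904
P(S|2) = 0.42·0.662 + 0.58·0.034 = 0.27804 + 0.01972 = 0.29776
By total probability over the outer partition,
P(S) = 0.4·0.52904 + 0.6·0.29776
      = 0.211616 + 0.178656 = 0.390272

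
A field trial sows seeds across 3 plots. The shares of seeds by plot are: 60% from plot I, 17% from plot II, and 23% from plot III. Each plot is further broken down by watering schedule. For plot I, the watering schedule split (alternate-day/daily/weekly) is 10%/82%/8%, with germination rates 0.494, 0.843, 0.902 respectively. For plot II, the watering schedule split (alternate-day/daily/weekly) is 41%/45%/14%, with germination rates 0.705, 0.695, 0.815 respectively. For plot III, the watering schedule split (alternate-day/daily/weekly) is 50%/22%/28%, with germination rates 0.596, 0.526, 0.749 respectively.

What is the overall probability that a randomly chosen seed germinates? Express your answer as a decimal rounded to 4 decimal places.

P(G|I) = 0.1·0.494 + 0.82·0.843 + 0.08·0.902 = 0.0494 + 0.69126 + 0.07216 = 0.81282
P(G|II) = 0.41·0.705 + 0.45·0.695 + 0.14·0.815 = 0.28905 + 0.31275 + 0.1141 = 0.7159
P(G|III) = 0.5·0.596 + 0.22·0.526 + 0.28·0.749 = 0.298 + 0.11572 + 0.20972 = 0.62344
Then overall,
P(G) = 0.6·0.81282 + 0.17·0.7159 + 0.23·0.62344
      = 0.487692 + 0.121703 + 0.1433912 = 0.7527862

0.7528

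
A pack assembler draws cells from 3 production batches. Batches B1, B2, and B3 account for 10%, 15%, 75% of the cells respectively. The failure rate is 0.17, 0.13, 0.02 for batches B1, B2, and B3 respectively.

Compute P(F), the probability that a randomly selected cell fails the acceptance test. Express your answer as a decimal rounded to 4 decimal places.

P(F) = P(F|B1)·P(B1) + P(F|B2)·P(B2) + P(F|B3)·P(B3)
      = 0.17·0.1 + 0.13·0.15 + 0.02·0.75
      = 0.017 + 0.0195 + 0.015 = 0.0515

P(F) ≈ 0.0515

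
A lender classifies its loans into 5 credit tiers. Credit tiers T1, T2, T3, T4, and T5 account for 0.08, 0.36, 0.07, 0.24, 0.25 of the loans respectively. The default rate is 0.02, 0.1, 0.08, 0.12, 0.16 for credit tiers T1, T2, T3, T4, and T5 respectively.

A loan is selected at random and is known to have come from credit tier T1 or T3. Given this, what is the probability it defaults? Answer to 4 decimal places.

Let S = {T1, T3}.
P(S) = 0.08 + 0.07 = 0.15.
P(D ∩ S) = 0.02·0.08 + 0.08·0.07 = 0.0016 + 0.0056 = 0.0072.
P(D | S) = 0.0072 / 0.15 = 0.048000…

0.0480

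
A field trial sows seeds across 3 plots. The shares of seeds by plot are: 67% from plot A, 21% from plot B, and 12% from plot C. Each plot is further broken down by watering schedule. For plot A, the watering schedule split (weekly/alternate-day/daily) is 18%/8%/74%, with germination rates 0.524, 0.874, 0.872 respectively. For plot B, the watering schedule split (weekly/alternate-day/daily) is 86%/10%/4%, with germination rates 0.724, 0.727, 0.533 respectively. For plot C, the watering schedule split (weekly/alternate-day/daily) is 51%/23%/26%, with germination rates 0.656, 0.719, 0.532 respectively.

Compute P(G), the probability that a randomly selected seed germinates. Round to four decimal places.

P(G|A) = 0.18·0.524 + 0.08·0.874 + 0.74·0.872 = 0.09432 + 0.06992 + 0.64528 = 0.80952
P(G|B) = 0.86·0.724 + 0.1·0.727 + 0.04·0.533 = 0.62264 + 0.0727 + 0.02132 = 0.71666
P(G|C) = 0.51·0.656 + 0.23·0.719 + 0.26·0.532 = 0.33456 + 0.16537 + 0.13832 = 0.63825
Then overall,
P(G) = 0.67·0.80952 + 0.21·0.71666 + 0.12·0.63825
      = 0.5423784 + 0.1504986 + 0.07659 = 0.769467

0.7695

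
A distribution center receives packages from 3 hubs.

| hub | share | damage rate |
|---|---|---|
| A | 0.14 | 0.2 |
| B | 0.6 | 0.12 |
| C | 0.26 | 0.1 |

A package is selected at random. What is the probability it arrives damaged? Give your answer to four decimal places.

P(D) ≈ 0.1260

P(D) = P(D|A)·P(A) + P(D|B)·P(B) + P(D|C)·P(C)
      = 0.2·0.14 + 0.12·0.6 + 0.1·0.26
      = 0.028 + 0.072 + 0.026 = 0.126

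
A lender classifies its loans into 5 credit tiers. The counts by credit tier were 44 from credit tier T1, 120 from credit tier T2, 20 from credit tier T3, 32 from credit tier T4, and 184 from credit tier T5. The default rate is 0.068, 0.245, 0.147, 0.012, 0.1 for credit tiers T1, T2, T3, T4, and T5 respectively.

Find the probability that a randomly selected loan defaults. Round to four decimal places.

Total: 44 + 120 + 20 + 32 + 184 = 400.
P(T1) = 44/400 = 0.11. P(T2) = 120/400 = 0.3. P(T3) = 20/400 = 0.05. P(T4) = 32/400 = 0.08. P(T5) = 184/400 = 0.46.
Using total probability over the partition,
P(D) = P(D|T1)·P(T1) + P(D|T2)·P(T2) + P(D|T3)·P(T3) + P(D|T4)·P(T4) + P(D|T5)·P(T5)
      = 0.068·0.11 + 0.245·0.3 + 0.147·0.05 + 0.012·0.08 + 0.1·0.46
      = 0.00748 + 0.0735 + 0.00735 + 0.00096 + 0.046 = 0.13529

P(D) ≈ 0.1353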